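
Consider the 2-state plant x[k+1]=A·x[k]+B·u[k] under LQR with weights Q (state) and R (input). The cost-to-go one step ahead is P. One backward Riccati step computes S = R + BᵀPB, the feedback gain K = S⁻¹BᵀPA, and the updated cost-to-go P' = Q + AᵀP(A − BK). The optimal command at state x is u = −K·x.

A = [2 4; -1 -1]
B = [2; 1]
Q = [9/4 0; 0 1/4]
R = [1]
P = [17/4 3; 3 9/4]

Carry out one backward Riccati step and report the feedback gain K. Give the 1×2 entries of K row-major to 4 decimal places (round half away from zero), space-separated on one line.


BᵀP = [11.5000 8.2500]
S = R + BᵀPB = [1] + [31.2500] = [32.2500]
BᵀPA = [14.7500 37.7500]
K = S⁻¹·BᵀPA = [0.4574 1.1705]
A−BK = [1.0853 1.6589; -1.4574 -2.1705]
AᵀP(A−BK) = [0.5039 0.9845; 0.9845 2.0620]
P' = Q + AᵀP(A−BK) = [2.7539 0.9845; 0.9845 2.3120]
tr(P') = 5.0659

0.4574 1.1705


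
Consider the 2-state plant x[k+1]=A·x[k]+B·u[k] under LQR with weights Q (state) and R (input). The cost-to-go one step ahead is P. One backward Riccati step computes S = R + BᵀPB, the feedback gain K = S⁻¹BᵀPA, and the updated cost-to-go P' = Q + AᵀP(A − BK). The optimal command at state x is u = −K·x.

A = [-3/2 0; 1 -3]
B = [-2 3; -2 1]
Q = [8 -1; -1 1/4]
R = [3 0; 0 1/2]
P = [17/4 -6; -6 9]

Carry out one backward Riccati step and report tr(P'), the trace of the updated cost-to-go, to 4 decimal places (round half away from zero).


BᵀP = [3.5000 -6.0000; 6.7500 -9.0000]
S = R + BᵀPB = [3 0; 0 1/2] + [5.0000 4.5000; 4.5000 11.2500] = [8.0000 4.5000; 4.5000 11.7500]
BᵀPA = [-11.2500 18.0000; -19.1250 27.0000]
K = S⁻¹·BᵀPA = [-0.6254 1.2203; -1.3881 1.8305]
A−BK = [1.4136 -3.0508; 1.1373 -2.3898]
AᵀP(A−BK) = [2.9784 -5.2627; -5.2627 9.6102]
P' = Q + AᵀP(A−BK) = [10.9784 -6.2627; -6.2627 9.8602]
tr(P') = 20.8386

20.8386


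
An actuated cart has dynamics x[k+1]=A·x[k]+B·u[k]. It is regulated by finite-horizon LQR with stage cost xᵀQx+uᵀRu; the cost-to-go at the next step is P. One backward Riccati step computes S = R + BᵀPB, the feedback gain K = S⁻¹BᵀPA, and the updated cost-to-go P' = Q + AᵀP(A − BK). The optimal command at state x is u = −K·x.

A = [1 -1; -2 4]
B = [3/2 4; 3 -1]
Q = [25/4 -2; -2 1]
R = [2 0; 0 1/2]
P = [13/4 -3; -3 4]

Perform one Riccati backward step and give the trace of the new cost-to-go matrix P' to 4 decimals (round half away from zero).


BᵀP = [-4.1250 7.5000; 16.0000 -16.0000]
S = R + BᵀPB = [2 0; 0 1/2] + [16.3125 -24.0000; -24.0000 80.0000] = [18.3125 -24.0000; -24.0000 80.5000]
BᵀPA = [-19.1250 34.1250; 48.0000 -80.0000]
K = S⁻¹·BᵀPA = [-0.4315 0.9208; 0.4676 -0.7193]
A−BK = [-0.2232 0.4957; -0.2378 0.5182]
AᵀP(A−BK) = [0.5514 -1.1148; -1.1148 2.2861]
P' = Q + AᵀP(A−BK) = [6.8014 -3.1148; -3.1148 3.2861]
tr(P') = 10.0875

10.0875


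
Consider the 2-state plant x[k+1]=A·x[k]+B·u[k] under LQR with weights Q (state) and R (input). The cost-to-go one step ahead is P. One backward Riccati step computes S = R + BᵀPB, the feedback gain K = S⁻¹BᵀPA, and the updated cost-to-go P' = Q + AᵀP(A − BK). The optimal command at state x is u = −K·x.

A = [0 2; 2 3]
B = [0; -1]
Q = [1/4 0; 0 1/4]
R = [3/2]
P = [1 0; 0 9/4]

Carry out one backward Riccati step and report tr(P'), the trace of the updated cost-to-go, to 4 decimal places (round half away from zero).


16.2000

BᵀP = [0.0000 -2.2500]
S = R + BᵀPB = [3/2] + [2.2500] = [3.7500]
BᵀPA = [-4.5000 -6.7500]
K = S⁻¹·BᵀPA = [-1.2000 -1.8000]
A−BK = [0.0000 2.0000; 0.8000 1.2000]
AᵀP(A−BK) = [3.6000 5.4000; 5.4000 12.1000]
P' = Q + AᵀP(A−BK) = [3.8500 5.4000; 5.4000 12.3500]
tr(P') = 16.2000


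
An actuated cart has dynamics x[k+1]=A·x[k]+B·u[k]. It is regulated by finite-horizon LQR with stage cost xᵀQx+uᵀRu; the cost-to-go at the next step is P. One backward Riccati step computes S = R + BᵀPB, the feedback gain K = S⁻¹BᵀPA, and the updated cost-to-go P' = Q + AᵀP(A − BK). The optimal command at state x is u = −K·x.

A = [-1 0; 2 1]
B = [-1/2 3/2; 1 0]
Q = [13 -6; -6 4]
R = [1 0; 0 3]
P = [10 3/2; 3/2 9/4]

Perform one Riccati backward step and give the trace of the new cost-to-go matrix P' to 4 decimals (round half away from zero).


BᵀP = [-3.5000 1.5000; 15.0000 2.2500]
S = R + BᵀPB = [1 0; 0 3] + [3.2500 -5.2500; -5.2500 22.5000] = [4.2500 -5.2500; -5.2500 25.5000]
BᵀPA = [6.5000 1.5000; -10.5000 2.2500]
K = S⁻¹·BᵀPA = [1.3689 0.6195; -0.1299 0.2158]
A−BK = [-0.1206 -0.0139; 0.6311 0.3805]
AᵀP(A−BK) = [2.7378 1.2390; 1.2390 0.8353]
P' = Q + AᵀP(A−BK) = [15.7378 -4.7610; -4.7610 4.8353]
tr(P') = 20.5731

20.5731


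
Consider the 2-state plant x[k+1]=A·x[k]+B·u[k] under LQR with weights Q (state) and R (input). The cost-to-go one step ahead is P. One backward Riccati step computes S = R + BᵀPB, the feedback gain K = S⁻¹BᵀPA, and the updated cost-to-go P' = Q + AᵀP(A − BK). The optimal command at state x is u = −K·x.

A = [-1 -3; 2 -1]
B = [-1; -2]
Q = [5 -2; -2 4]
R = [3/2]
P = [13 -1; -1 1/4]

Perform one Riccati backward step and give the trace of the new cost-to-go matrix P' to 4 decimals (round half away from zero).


33.8804

BᵀP = [-11.0000 0.5000]
S = R + BᵀPB = [3/2] + [10.0000] = [11.5000]
BᵀPA = [12.0000 32.5000]
K = S⁻¹·BᵀPA = [1.0435 2.8261]
A−BK = [0.0435 -0.1739; 4.0870 4.6522]
AᵀP(A−BK) = [5.4783 9.5870; 9.5870 19.4022]
P' = Q + AᵀP(A−BK) = [10.4783 7.5870; 7.5870 23.4022]
tr(P') = 33.8804


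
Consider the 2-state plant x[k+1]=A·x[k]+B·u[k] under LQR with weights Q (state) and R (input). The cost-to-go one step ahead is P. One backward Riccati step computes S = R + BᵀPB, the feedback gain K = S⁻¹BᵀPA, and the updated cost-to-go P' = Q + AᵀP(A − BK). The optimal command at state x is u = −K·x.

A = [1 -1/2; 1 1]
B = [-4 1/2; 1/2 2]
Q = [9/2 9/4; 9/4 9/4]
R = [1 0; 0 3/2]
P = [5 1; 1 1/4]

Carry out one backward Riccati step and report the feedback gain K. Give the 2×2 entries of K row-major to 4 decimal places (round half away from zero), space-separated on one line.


BᵀP = [-19.5000 -3.8750; 4.5000 1.0000]
S = R + BᵀPB = [1 0; 0 3/2] + [76.0625 -17.5000; -17.5000 4.2500] = [77.0625 -17.5000; -17.5000 5.7500]
BᵀPA = [-23.3750 5.8750; 5.5000 -1.2500]
K = S⁻¹·BᵀPA = [-0.2788 0.0870; 0.1080 0.0474]
A−BK = [-0.1692 -0.1757; 0.9234 0.8617]
AᵀP(A−BK) = [0.1391 0.0229; 0.0229 0.0481]
P' = Q + AᵀP(A−BK) = [4.6391 2.2729; 2.2729 2.2981]
tr(P') = 6.9372

-0.2788 0.0870 0.1080 0.0474


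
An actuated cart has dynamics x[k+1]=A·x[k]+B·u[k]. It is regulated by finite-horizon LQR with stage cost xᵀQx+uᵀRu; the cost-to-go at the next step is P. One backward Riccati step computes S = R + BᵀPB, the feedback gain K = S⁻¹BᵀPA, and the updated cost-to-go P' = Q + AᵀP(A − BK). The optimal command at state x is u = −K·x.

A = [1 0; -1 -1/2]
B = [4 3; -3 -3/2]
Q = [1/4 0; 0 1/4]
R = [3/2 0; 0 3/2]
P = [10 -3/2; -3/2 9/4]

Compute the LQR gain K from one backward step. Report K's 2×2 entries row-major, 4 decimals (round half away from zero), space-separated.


BᵀP = [44.5000 -12.7500; 32.2500 -7.8750]
S = R + BᵀPB = [3/2 0; 0 3/2] + [216.2500 152.6250; 152.6250 108.5625] = [217.7500 152.6250; 152.6250 110.0625]
BᵀPA = [57.2500 6.3750; 40.1250 3.9375]
K = S⁻¹·BᵀPA = [0.2635 0.1499; -0.0008 -0.1721]
A−BK = [-0.0515 -0.0833; -0.2107 -0.3084]
AᵀP(A−BK) = [0.1980 0.1985; 0.1985 0.2845]
P' = Q + AᵀP(A−BK) = [0.4480 0.1985; 0.1985 0.5345]
tr(P') = 0.9826

0.2635 0.1499 -0.0008 -0.1721


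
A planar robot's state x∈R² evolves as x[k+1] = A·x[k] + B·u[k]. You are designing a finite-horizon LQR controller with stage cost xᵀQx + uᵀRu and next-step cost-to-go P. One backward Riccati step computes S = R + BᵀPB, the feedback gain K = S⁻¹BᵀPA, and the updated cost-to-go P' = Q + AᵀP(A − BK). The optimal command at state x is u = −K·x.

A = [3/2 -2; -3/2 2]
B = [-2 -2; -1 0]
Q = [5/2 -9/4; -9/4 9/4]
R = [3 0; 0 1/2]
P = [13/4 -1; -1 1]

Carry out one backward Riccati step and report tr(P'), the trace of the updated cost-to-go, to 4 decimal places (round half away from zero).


10.0826

BᵀP = [-5.5000 1.0000; -6.5000 2.0000]
S = R + BᵀPB = [3 0; 0 1/2] + [10.0000 11.0000; 11.0000 13.0000] = [13.0000 11.0000; 11.0000 13.5000]
BᵀPA = [-9.7500 13.0000; -12.7500 17.0000]
K = S⁻¹·BᵀPA = [0.1583 -0.2110; -1.0734 1.4312]
A−BK = [-0.3303 0.4404; -1.3417 1.7890]
AᵀP(A−BK) = [1.9197 -2.5596; -2.5596 3.4128]
P' = Q + AᵀP(A−BK) = [4.4197 -4.8096; -4.8096 5.6628]
tr(P') = 10.0826


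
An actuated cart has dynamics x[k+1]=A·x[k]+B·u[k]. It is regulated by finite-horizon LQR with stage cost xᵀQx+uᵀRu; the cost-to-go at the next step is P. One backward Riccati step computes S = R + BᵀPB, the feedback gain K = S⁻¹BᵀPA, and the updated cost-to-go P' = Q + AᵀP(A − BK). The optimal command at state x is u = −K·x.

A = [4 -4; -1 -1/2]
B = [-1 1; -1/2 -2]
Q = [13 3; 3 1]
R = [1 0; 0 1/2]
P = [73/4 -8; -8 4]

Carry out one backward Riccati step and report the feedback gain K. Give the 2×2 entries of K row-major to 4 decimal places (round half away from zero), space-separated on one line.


BᵀP = [-14.2500 6.0000; 34.2500 -16.0000]
S = R + BᵀPB = [1 0; 0 1/2] + [11.2500 -26.2500; -26.2500 66.2500] = [12.2500 -26.2500; -26.2500 66.7500]
BᵀPA = [-63.0000 54.0000; 153.0000 -129.0000]
K = S⁻¹·BᵀPA = [-1.4694 1.6968; 1.7143 -1.2653]
A−BK = [0.8163 -1.0379; 1.6939 -2.1822]
AᵀP(A−BK) = [5.1429 -5.5102; -5.5102 6.1487]
P' = Q + AᵀP(A−BK) = [18.1429 -2.5102; -2.5102 7.1487]
tr(P') = 25.2915

-1.4694 1.6968 1.7143 -1.2653


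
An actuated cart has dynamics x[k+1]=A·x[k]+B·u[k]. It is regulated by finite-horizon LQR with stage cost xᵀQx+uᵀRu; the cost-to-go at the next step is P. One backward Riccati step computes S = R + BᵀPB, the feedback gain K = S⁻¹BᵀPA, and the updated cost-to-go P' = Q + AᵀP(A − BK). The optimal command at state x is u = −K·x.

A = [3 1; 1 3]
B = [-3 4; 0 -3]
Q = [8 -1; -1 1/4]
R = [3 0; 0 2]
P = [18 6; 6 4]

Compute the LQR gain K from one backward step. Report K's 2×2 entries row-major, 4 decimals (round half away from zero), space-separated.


BᵀP = [-54.0000 -18.0000; 54.0000 12.0000]
S = R + BᵀPB = [3 0; 0 2] + [162.0000 -162.0000; -162.0000 180.0000] = [165.0000 -162.0000; -162.0000 182.0000]
BᵀPA = [-180.0000 -108.0000; 174.0000 90.0000]
K = S⁻¹·BᵀPA = [-1.2076 -1.3407; -0.1189 -0.6989]
A−BK = [-0.1474 -0.2266; 0.6434 0.9033]
AᵀP(A−BK) = [5.3122 6.2758; 6.2758 8.1014]
P' = Q + AᵀP(A−BK) = [13.3122 5.2758; 5.2758 8.3514]
tr(P') = 21.6636

-1.2076 -1.3407 -0.1189 -0.6989


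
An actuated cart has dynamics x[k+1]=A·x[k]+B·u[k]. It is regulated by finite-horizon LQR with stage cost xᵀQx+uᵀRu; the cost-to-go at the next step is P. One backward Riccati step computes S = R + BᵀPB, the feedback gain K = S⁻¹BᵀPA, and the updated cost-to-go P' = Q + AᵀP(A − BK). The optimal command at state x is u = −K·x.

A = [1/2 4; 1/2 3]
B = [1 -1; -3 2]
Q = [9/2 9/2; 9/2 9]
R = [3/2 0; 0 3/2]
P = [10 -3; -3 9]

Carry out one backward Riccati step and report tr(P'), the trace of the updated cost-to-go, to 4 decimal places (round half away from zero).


BᵀP = [19.0000 -30.0000; -16.0000 21.0000]
S = R + BᵀPB = [3/2 0; 0 3/2] + [109.0000 -79.0000; -79.0000 58.0000] = [110.5000 -79.0000; -79.0000 59.5000]
BᵀPA = [-5.5000 -14.0000; 2.5000 -1.0000]
K = S⁻¹·BᵀPA = [-0.3888 -2.7326; -0.4742 -3.6449]
A−BK = [0.4146 3.0876; 0.2820 2.0921]
AᵀP(A−BK) = [2.2972 17.0831; 17.0831 127.0989]
P' = Q + AᵀP(A−BK) = [6.7972 21.5831; 21.5831 136.0989]
tr(P') = 142.8961

142.8961


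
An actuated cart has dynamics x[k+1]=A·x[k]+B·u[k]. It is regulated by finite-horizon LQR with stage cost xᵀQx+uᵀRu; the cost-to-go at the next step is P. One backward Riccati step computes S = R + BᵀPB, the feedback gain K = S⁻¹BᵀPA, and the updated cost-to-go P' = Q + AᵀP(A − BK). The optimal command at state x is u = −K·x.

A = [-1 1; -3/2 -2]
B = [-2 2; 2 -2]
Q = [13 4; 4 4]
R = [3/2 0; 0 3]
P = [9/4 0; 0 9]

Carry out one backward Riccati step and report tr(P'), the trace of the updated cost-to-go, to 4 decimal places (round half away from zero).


BᵀP = [-4.5000 18.0000; 4.5000 -18.0000]
S = R + BᵀPB = [3/2 0; 0 3] + [45.0000 -45.0000; -45.0000 45.0000] = [46.5000 -45.0000; -45.0000 48.0000]
BᵀPA = [-22.5000 -40.5000; 22.5000 40.5000]
K = S⁻¹·BᵀPA = [-0.3261 -0.5870; 0.1630 0.2935]
A−BK = [-1.9783 -0.7609; -0.5217 -0.2391]
AᵀP(A−BK) = [11.4946 4.9402; 4.9402 2.5924]
P' = Q + AᵀP(A−BK) = [24.4946 8.9402; 8.9402 6.5924]
tr(P') = 31.0870

31.0870


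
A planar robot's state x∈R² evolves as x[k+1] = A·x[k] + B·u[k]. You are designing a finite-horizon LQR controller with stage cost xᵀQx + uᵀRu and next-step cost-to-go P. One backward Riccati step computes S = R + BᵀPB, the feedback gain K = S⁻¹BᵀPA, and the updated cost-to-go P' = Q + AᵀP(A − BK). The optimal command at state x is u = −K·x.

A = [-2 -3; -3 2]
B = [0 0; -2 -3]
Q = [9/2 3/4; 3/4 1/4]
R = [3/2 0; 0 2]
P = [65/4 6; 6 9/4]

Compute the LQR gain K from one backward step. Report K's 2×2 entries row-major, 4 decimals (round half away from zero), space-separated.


BᵀP = [-12.0000 -4.5000; -18.0000 -6.7500]
S = R + BᵀPB = [3/2 0; 0 2] + [9.0000 13.5000; 13.5000 20.2500] = [10.5000 13.5000; 13.5000 22.2500]
BᵀPA = [37.5000 27.0000; 56.2500 40.5000]
K = S⁻¹·BᵀPA = [1.4599 1.0511; 1.6423 1.1825]
A−BK = [-2.0000 -3.0000; 4.8467 7.6496]
AᵀP(A−BK) = [10.1241 8.0693; 8.0693 6.9799]
P' = Q + AᵀP(A−BK) = [14.6241 8.8193; 8.8193 7.2299]
tr(P') = 21.8540

1.4599 1.0511 1.6423 1.1825


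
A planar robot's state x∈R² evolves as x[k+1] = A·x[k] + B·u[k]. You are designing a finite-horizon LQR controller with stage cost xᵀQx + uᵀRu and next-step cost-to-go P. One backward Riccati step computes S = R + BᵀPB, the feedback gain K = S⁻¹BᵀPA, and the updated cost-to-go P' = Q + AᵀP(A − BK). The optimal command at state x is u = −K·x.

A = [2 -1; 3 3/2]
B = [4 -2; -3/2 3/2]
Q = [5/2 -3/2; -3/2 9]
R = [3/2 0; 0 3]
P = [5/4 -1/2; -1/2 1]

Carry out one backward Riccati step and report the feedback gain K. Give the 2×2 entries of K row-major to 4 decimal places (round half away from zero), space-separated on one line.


0.2640 -0.2508 0.4092 0.2112

BᵀP = [5.7500 -3.5000; -3.2500 2.5000]
S = R + BᵀPB = [3/2 0; 0 3] + [28.2500 -16.7500; -16.7500 10.2500] = [29.7500 -16.7500; -16.7500 13.2500]
BᵀPA = [1.0000 -11.0000; 1.0000 7.0000]
K = S⁻¹·BᵀPA = [0.2640 -0.2508; 0.4092 0.2112]
A−BK = [1.7624 0.4257; 2.7822 0.8069]
AᵀP(A−BK) = [7.3267 2.0396; 2.0396 0.7624]
P' = Q + AᵀP(A−BK) = [9.8267 0.5396; 0.5396 9.7624]
tr(P') = 19.5891


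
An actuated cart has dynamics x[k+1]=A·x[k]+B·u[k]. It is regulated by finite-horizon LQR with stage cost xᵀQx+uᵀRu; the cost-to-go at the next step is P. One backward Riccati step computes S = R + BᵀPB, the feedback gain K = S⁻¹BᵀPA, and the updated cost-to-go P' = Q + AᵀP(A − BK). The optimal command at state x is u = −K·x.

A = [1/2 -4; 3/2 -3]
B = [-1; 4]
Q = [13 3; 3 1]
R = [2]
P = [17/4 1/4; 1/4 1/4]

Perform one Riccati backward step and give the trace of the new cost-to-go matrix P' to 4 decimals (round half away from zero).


78.2121

BᵀP = [-3.2500 0.7500]
S = R + BᵀPB = [2] + [6.2500] = [8.2500]
BᵀPA = [-0.5000 10.7500]
K = S⁻¹·BᵀPA = [-0.0606 1.3030]
A−BK = [0.4394 -2.6970; 1.7424 -8.2121]
AᵀP(A−BK) = [1.9697 -10.8485; -10.8485 62.2424]
P' = Q + AᵀP(A−BK) = [14.9697 -7.8485; -7.8485 63.2424]
tr(P') = 78.2121


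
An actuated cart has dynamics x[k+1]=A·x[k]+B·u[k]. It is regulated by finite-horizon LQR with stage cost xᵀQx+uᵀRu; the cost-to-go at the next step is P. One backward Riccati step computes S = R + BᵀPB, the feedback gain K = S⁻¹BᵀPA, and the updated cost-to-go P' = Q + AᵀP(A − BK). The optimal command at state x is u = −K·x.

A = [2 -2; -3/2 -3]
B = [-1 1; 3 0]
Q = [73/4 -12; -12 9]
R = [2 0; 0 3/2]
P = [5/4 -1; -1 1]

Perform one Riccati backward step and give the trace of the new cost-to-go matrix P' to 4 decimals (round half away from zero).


BᵀP = [-4.2500 4.0000; 1.2500 -1.0000]
S = R + BᵀPB = [2 0; 0 3/2] + [16.2500 -4.2500; -4.2500 1.2500] = [18.2500 -4.2500; -4.2500 2.7500]
BᵀPA = [-14.5000 -3.5000; 4.0000 0.5000]
K = S⁻¹·BᵀPA = [-0.7121 -0.2335; 0.3541 -0.1790]
A−BK = [0.9339 -2.0545; 0.6362 -2.2996]
AᵀP(A−BK) = [1.5088 -0.1693; -0.1693 1.2724]
P' = Q + AᵀP(A−BK) = [19.7588 -12.1693; -12.1693 10.2724]
tr(P') = 30.0311

30.0311


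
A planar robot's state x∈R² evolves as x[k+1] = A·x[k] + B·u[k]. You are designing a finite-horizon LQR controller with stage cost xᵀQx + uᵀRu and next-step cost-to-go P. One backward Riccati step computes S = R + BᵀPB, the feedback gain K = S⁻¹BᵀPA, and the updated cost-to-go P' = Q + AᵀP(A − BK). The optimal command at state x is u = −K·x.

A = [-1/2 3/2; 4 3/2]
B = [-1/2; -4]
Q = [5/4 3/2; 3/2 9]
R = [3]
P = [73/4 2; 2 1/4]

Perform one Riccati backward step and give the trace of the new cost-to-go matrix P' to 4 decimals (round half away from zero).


19.3524

BᵀP = [-17.1250 -2.0000]
S = R + BᵀPB = [3] + [16.5625] = [19.5625]
BᵀPA = [0.5625 -28.6875]
K = S⁻¹·BᵀPA = [0.0288 -1.4665]
A−BK = [-0.4856 0.7668; 4.1150 -4.3658]
AᵀP(A−BK) = [0.5463 -0.8626; -0.8626 8.5561]
P' = Q + AᵀP(A−BK) = [1.7963 0.6374; 0.6374 17.5561]
tr(P') = 19.3524


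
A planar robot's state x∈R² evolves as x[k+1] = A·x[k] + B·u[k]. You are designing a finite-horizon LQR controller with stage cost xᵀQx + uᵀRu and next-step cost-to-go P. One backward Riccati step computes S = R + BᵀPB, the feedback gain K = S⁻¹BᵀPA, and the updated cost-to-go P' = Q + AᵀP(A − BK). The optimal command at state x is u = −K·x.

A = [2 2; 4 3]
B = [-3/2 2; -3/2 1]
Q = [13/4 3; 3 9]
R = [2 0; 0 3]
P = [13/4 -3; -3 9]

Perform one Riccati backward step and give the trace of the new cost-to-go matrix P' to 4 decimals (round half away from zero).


45.5813

BᵀP = [-0.3750 -9.0000; 3.5000 3.0000]
S = R + BᵀPB = [2 0; 0 3] + [14.0625 -9.7500; -9.7500 10.0000] = [16.0625 -9.7500; -9.7500 13.0000]
BᵀPA = [-36.7500 -27.7500; 19.0000 16.0000]
K = S⁻¹·BᵀPA = [-2.5714 -1.8000; -0.4670 -0.1192]
A−BK = [-0.9231 -0.4615; 0.6099 0.4192]
AᵀP(A−BK) = [23.3736 15.1154; 15.1154 9.9577]
P' = Q + AᵀP(A−BK) = [26.6236 18.1154; 18.1154 18.9577]
tr(P') = 45.5813


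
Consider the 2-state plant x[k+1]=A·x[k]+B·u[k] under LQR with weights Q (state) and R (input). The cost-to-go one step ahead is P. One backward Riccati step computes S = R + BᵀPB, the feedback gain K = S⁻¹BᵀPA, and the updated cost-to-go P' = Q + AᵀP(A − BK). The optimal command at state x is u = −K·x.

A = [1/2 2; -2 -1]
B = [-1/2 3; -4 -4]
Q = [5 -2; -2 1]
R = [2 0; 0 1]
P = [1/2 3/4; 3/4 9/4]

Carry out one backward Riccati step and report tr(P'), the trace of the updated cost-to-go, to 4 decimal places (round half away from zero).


BᵀP = [-3.2500 -9.3750; -1.5000 -6.7500]
S = R + BᵀPB = [2 0; 0 1] + [39.1250 27.7500; 27.7500 22.5000] = [41.1250 27.7500; 27.7500 23.5000]
BᵀPA = [17.1250 2.8750; 12.7500 3.7500]
K = S⁻¹·BᵀPA = [0.2476 -0.1859; 0.2502 0.3791]
A−BK = [-0.1267 0.7699; -0.0089 -0.2272]
AᵀP(A−BK) = [0.1951 -0.0250; -0.0250 0.3629]
P' = Q + AᵀP(A−BK) = [5.1951 -2.0250; -2.0250 1.3629]
tr(P') = 6.5580

6.5580


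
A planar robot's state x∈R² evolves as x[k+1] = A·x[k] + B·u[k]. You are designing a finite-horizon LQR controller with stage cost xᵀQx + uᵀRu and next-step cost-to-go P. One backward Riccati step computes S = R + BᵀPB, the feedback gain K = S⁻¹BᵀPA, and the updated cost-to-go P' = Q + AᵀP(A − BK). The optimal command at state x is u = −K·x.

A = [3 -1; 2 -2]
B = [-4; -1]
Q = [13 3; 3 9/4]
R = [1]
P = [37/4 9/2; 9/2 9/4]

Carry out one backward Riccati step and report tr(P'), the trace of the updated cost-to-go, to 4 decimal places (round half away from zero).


BᵀP = [-41.5000 -20.2500]
S = R + BᵀPB = [1] + [186.2500] = [187.2500]
BᵀPA = [-165.0000 82.0000]
K = S⁻¹·BᵀPA = [-0.8812 0.4379]
A−BK = [-0.5247 0.7517; 1.1188 -1.5621]
AᵀP(A−BK) = [0.8561 -0.4937; -0.4937 0.3408]
P' = Q + AᵀP(A−BK) = [13.8561 2.5063; 2.5063 2.5908]
tr(P') = 16.4469

16.4469


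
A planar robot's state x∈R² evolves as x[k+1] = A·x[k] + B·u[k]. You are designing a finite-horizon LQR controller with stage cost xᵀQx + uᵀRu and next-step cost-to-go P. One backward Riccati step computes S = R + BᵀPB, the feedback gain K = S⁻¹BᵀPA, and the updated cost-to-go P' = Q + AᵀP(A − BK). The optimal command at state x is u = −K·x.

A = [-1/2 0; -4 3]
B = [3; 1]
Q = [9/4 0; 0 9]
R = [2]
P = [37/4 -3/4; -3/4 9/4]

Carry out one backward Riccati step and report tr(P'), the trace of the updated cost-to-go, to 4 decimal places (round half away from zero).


64.6167

BᵀP = [27.0000 0.0000]
S = R + BᵀPB = [2] + [81.0000] = [83.0000]
BᵀPA = [-13.5000 0.0000]
K = S⁻¹·BᵀPA = [-0.1627 0.0000]
A−BK = [-0.0120 0.0000; -3.8373 3.0000]
AᵀP(A−BK) = [33.1167 -25.8750; -25.8750 20.2500]
P' = Q + AᵀP(A−BK) = [35.3667 -25.8750; -25.8750 29.2500]
tr(P') = 64.6167


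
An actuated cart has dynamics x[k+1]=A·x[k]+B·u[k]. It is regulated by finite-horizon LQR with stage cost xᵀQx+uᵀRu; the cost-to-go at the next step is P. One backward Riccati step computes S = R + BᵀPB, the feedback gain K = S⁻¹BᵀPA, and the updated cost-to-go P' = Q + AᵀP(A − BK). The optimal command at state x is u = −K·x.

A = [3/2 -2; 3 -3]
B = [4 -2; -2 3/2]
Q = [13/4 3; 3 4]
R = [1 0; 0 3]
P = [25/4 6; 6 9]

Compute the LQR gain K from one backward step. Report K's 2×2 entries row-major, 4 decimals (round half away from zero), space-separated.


2.0944 -2.3283 2.8453 -3.0270

BᵀP = [13.0000 6.0000; -3.5000 1.5000]
S = R + BᵀPB = [1 0; 0 3] + [40.0000 -17.0000; -17.0000 9.2500] = [41.0000 -17.0000; -17.0000 12.2500]
BᵀPA = [37.5000 -44.0000; -0.7500 2.5000]
K = S⁻¹·BᵀPA = [2.0944 -2.3283; 2.8453 -3.0270]
A−BK = [-1.1870 1.2591; 2.9209 -3.1161]
AᵀP(A−BK) = [72.6575 -77.7107; -77.7107 83.1243]
P' = Q + AᵀP(A−BK) = [75.9075 -74.7107; -74.7107 87.1243]
tr(P') = 163.0317


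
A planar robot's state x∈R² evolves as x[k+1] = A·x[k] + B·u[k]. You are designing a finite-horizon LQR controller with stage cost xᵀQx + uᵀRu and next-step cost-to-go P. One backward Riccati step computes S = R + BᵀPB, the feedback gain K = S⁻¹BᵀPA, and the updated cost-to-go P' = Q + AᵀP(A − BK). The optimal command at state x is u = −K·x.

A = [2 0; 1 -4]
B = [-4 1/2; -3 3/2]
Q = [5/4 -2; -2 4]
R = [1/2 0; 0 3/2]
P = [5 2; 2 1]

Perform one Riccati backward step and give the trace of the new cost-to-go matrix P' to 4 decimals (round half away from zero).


7.1167

BᵀP = [-26.0000 -11.0000; 5.5000 2.5000]
S = R + BᵀPB = [1/2 0; 0 3/2] + [137.0000 -29.5000; -29.5000 6.5000] = [137.5000 -29.5000; -29.5000 8.0000]
BᵀPA = [-63.0000 44.0000; 13.5000 -10.0000]
K = S⁻¹·BᵀPA = [-0.4603 0.2481; -0.0098 -0.3351]
A−BK = [0.1638 1.1600; -0.3662 -2.7530]
AᵀP(A−BK) = [0.1344 0.1545; 0.1545 1.7323]
P' = Q + AᵀP(A−BK) = [1.3844 -1.8455; -1.8455 5.7323]
tr(P') = 7.1167


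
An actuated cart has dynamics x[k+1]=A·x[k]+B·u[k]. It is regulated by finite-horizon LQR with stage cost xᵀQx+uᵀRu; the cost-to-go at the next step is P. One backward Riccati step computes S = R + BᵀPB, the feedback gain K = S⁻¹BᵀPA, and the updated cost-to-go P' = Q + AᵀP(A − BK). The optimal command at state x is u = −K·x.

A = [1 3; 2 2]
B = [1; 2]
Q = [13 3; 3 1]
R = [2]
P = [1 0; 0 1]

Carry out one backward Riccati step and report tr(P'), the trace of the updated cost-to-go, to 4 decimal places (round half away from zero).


BᵀP = [1.0000 2.0000]
S = R + BᵀPB = [2] + [5.0000] = [7.0000]
BᵀPA = [5.0000 7.0000]
K = S⁻¹·BᵀPA = [0.7143 1.0000]
A−BK = [0.2857 2.0000; 0.5714 0.0000]
AᵀP(A−BK) = [1.4286 2.0000; 2.0000 6.0000]
P' = Q + AᵀP(A−BK) = [14.4286 5.0000; 5.0000 7.0000]
tr(P') = 21.4286

21.4286


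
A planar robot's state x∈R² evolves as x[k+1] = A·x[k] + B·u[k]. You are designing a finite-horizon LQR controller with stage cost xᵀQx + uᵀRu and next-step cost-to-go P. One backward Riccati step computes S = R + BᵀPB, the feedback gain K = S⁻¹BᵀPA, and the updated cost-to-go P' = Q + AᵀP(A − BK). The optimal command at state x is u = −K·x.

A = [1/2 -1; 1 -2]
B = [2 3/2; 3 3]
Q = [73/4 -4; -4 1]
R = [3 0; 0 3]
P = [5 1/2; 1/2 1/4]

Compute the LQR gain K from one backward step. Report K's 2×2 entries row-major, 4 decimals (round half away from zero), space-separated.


BᵀP = [11.5000 1.7500; 9.0000 1.5000]
S = R + BᵀPB = [3 0; 0 3] + [28.2500 22.5000; 22.5000 18.0000] = [31.2500 22.5000; 22.5000 21.0000]
BᵀPA = [7.5000 -15.0000; 6.0000 -12.0000]
K = S⁻¹·BᵀPA = [0.1500 -0.3000; 0.1250 -0.2500]
A−BK = [0.0125 -0.0250; 0.1750 -0.3500]
AᵀP(A−BK) = [0.1250 -0.2500; -0.2500 0.5000]
P' = Q + AᵀP(A−BK) = [18.3750 -4.2500; -4.2500 1.5000]
tr(P') = 19.8750

0.1500 -0.3000 0.1250 -0.2500


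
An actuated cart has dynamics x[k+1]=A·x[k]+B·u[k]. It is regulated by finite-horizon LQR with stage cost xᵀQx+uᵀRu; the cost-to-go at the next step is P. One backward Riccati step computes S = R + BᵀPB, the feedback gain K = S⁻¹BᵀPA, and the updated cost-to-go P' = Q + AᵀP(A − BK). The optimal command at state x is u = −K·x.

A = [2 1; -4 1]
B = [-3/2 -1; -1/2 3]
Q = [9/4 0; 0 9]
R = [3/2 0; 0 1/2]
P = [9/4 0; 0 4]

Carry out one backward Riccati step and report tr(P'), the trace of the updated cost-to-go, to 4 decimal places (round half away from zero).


BᵀP = [-3.3750 -2.0000; -2.2500 12.0000]
S = R + BᵀPB = [3/2 0; 0 1/2] + [6.0625 -2.6250; -2.6250 38.2500] = [7.5625 -2.6250; -2.6250 38.7500]
BᵀPA = [1.2500 -5.3750; -52.5000 9.7500]
K = S⁻¹·BᵀPA = [-0.3123 -0.6384; -1.3760 0.2084]
A−BK = [0.1555 0.2507; -0.0282 0.0557]
AᵀP(A−BK) = [1.1506 0.2372; 0.2372 0.7869]
P' = Q + AᵀP(A−BK) = [3.4006 0.2372; 0.2372 9.7869]
tr(P') = 13.1875

13.1875


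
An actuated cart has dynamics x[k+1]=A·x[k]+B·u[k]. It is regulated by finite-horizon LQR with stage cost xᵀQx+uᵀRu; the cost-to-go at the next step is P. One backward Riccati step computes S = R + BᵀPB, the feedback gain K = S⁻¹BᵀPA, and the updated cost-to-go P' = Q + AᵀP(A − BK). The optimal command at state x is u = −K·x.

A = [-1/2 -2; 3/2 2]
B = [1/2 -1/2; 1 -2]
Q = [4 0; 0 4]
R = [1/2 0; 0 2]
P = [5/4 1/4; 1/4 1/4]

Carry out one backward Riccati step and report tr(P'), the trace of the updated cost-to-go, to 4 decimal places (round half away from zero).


11.6978

BᵀP = [0.8750 0.3750; -1.1250 -0.6250]
S = R + BᵀPB = [1/2 0; 0 2] + [0.8125 -1.1875; -1.1875 1.8125] = [1.3125 -1.1875; -1.1875 3.8125]
BᵀPA = [0.1250 -1.0000; -0.3750 1.0000]
K = S⁻¹·BᵀPA = [0.0087 -0.7304; -0.0957 0.0348]
A−BK = [-0.5522 -1.6174; 1.3000 2.8000]
AᵀP(A−BK) = [0.4630 1.1043; 1.1043 3.2348]
P' = Q + AᵀP(A−BK) = [4.4630 1.1043; 1.1043 7.2348]
tr(P') = 11.6978


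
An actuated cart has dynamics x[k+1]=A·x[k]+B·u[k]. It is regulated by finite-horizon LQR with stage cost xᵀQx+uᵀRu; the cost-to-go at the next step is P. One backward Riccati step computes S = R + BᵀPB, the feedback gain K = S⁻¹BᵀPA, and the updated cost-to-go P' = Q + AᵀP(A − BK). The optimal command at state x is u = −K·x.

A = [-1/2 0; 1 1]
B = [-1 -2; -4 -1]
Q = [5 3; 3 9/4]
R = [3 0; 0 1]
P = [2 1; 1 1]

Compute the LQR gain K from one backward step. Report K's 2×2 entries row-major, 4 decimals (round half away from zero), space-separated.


-0.1667 -0.1624 0.1667 -0.0171

BᵀP = [-6.0000 -5.0000; -5.0000 -3.0000]
S = R + BᵀPB = [3 0; 0 1] + [26.0000 17.0000; 17.0000 13.0000] = [29.0000 17.0000; 17.0000 14.0000]
BᵀPA = [-2.0000 -5.0000; -0.5000 -3.0000]
K = S⁻¹·BᵀPA = [-0.1667 -0.1624; 0.1667 -0.0171]
A−BK = [-0.3333 -0.1966; 0.5000 0.3333]
AᵀP(A−BK) = [0.2500 0.1667; 0.1667 0.1368]
P' = Q + AᵀP(A−BK) = [5.2500 3.1667; 3.1667 2.3868]
tr(P') = 7.6368


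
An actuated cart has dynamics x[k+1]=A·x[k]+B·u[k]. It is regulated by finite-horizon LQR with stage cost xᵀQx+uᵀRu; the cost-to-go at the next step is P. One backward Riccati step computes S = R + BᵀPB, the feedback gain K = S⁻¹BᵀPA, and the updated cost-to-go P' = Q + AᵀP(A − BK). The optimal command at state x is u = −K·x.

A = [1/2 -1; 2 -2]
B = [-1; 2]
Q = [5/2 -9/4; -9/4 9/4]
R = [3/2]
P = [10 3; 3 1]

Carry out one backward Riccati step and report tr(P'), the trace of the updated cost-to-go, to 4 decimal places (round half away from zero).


BᵀP = [-4.0000 -1.0000]
S = R + BᵀPB = [3/2] + [2.0000] = [3.5000]
BᵀPA = [-4.0000 6.0000]
K = S⁻¹·BᵀPA = [-1.1429 1.7143]
A−BK = [-0.6429 0.7143; 4.2857 -5.4286]
AᵀP(A−BK) = [7.9286 -11.1429; -11.1429 15.7143]
P' = Q + AᵀP(A−BK) = [10.4286 -13.3929; -13.3929 17.9643]
tr(P') = 28.3929

28.3929


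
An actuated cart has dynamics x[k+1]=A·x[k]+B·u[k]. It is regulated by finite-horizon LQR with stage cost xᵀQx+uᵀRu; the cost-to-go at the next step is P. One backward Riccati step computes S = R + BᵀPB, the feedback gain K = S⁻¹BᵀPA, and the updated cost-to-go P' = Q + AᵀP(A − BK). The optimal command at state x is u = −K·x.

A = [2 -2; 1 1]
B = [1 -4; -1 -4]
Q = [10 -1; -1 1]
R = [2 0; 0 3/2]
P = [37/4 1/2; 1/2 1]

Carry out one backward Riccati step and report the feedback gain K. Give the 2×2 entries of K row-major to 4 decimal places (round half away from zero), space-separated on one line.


0.3290 -0.9351 -0.4030 0.2267

BᵀP = [8.7500 -0.5000; -39.0000 -6.0000]
S = R + BᵀPB = [2 0; 0 3/2] + [9.2500 -33.0000; -33.0000 180.0000] = [11.2500 -33.0000; -33.0000 181.5000]
BᵀPA = [17.0000 -18.0000; -84.0000 72.0000]
K = S⁻¹·BᵀPA = [0.3290 -0.9351; -0.4030 0.2267]
A−BK = [0.0590 -0.1582; -0.2830 0.9717]
AᵀP(A−BK) = [0.5557 -1.0626; -1.0626 2.8477]
P' = Q + AᵀP(A−BK) = [10.5557 -2.0626; -2.0626 3.8477]
tr(P') = 14.4034


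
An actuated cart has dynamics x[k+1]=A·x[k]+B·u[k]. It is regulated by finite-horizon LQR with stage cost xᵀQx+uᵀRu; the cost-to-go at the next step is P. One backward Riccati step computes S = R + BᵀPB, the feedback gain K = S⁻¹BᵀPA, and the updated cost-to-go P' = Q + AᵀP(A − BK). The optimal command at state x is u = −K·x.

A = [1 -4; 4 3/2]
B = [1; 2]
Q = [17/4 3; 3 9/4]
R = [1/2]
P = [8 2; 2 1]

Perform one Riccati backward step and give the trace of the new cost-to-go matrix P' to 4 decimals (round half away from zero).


BᵀP = [12.0000 4.0000]
S = R + BᵀPB = [1/2] + [20.0000] = [20.5000]
BᵀPA = [28.0000 -42.0000]
K = S⁻¹·BᵀPA = [1.3659 -2.0488]
A−BK = [-0.3659 -1.9512; 1.2683 5.5976]
AᵀP(A−BK) = [1.7561 2.3659; 2.3659 20.2012]
P' = Q + AᵀP(A−BK) = [6.0061 5.3659; 5.3659 22.4512]
tr(P') = 28.4573

28.4573


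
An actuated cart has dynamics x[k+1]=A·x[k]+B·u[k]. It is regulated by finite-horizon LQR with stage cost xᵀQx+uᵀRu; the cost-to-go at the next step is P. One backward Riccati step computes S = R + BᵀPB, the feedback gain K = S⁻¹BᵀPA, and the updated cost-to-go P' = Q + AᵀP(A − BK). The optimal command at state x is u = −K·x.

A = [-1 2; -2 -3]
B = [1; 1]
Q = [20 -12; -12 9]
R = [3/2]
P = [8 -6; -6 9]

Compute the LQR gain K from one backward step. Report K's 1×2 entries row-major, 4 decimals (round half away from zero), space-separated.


-1.2308 -0.7692

BᵀP = [2.0000 3.0000]
S = R + BᵀPB = [3/2] + [5.0000] = [6.5000]
BᵀPA = [-8.0000 -5.0000]
K = S⁻¹·BᵀPA = [-1.2308 -0.7692]
A−BK = [0.2308 2.7692; -0.7692 -2.2308]
AᵀP(A−BK) = [10.1538 37.8462; 37.8462 181.1538]
P' = Q + AᵀP(A−BK) = [30.1538 25.8462; 25.8462 190.1538]
tr(P') = 220.3077


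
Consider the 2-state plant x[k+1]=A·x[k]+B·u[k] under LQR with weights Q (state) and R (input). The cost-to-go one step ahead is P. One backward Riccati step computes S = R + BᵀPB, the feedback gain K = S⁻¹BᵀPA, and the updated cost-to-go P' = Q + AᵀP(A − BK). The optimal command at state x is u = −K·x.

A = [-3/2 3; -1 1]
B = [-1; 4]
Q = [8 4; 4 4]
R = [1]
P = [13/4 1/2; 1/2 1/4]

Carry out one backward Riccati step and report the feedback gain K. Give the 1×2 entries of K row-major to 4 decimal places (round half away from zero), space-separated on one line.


0.3235 -0.7647

BᵀP = [-1.2500 0.5000]
S = R + BᵀPB = [1] + [3.2500] = [4.2500]
BᵀPA = [1.3750 -3.2500]
K = S⁻¹·BᵀPA = [0.3235 -0.7647]
A−BK = [-1.1765 2.2353; -2.2941 4.0588]
AᵀP(A−BK) = [8.6176 -16.0735; -16.0735 30.0147]
P' = Q + AᵀP(A−BK) = [16.6176 -12.0735; -12.0735 34.0147]
tr(P') = 50.6324


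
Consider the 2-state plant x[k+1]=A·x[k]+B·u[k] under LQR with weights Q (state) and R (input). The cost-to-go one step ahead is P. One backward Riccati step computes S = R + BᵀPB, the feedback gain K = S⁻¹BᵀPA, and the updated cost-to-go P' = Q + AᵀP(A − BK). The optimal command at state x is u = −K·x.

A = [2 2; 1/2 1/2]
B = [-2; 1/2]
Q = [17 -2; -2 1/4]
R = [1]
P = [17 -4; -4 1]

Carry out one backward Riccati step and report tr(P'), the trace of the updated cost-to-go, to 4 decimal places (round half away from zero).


BᵀP = [-36.0000 8.5000]
S = R + BᵀPB = [1] + [76.2500] = [77.2500]
BᵀPA = [-67.7500 -67.7500]
K = S⁻¹·BᵀPA = [-0.8770 -0.8770]
A−BK = [0.2460 0.2460; 0.9385 0.9385]
AᵀP(A−BK) = [0.8317 0.8317; 0.8317 0.8317]
P' = Q + AᵀP(A−BK) = [17.8317 -1.1683; -1.1683 1.0817]
tr(P') = 18.9134

18.9134


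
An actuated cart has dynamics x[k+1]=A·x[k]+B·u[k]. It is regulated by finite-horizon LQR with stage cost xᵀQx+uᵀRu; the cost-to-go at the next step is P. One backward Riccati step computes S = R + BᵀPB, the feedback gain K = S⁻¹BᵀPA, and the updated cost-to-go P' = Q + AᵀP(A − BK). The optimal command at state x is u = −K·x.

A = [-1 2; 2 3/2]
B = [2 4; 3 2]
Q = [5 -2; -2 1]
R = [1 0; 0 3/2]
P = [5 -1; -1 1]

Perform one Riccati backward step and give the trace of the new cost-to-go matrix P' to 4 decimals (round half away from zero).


8.3016

BᵀP = [7.0000 1.0000; 18.0000 -2.0000]
S = R + BᵀPB = [1 0; 0 3/2] + [17.0000 30.0000; 30.0000 68.0000] = [18.0000 30.0000; 30.0000 69.5000]
BᵀPA = [-5.0000 15.5000; -22.0000 33.0000]
K = S⁻¹·BᵀPA = [0.8903 0.2486; -0.7009 0.3675]
A−BK = [0.0228 0.0328; 0.7308 0.0192]
AᵀP(A−BK) = [2.0328 -0.1717; -0.1717 0.2689]
P' = Q + AᵀP(A−BK) = [7.0328 -2.1717; -2.1717 1.2689]
tr(P') = 8.3016


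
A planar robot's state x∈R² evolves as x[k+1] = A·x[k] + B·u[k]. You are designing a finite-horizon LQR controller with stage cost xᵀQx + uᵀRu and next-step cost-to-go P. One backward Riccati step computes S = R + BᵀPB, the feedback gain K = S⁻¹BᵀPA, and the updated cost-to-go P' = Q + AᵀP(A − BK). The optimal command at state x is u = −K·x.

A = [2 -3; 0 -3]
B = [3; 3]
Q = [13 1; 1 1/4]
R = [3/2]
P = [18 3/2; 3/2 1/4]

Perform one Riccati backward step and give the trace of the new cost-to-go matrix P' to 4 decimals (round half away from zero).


15.7189

BᵀP = [58.5000 5.2500]
S = R + BᵀPB = [3/2] + [191.2500] = [192.7500]
BᵀPA = [117.0000 -191.2500]
K = S⁻¹·BᵀPA = [0.6070 -0.9922]
A−BK = [0.1790 -0.0233; -1.8210 -0.0233]
AᵀP(A−BK) = [0.9805 -0.9105; -0.9105 1.4883]
P' = Q + AᵀP(A−BK) = [13.9805 0.0895; 0.0895 1.7383]
tr(P') = 15.7189


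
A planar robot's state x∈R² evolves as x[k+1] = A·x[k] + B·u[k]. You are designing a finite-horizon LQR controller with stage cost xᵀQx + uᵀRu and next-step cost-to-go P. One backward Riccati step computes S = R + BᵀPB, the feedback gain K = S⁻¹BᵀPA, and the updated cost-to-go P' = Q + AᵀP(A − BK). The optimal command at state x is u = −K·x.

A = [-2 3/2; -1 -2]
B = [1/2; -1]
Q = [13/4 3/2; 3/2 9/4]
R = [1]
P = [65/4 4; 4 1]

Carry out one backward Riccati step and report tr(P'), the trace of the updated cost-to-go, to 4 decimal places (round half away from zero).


54.0758

BᵀP = [4.1250 1.0000]
S = R + BᵀPB = [1] + [1.0625] = [2.0625]
BᵀPA = [-9.2500 4.1875]
K = S⁻¹·BᵀPA = [-4.4848 2.0303]
A−BK = [0.2424 0.4848; -5.4848 0.0303]
AᵀP(A−BK) = [40.5152 -17.9697; -17.9697 8.0606]
P' = Q + AᵀP(A−BK) = [43.7652 -16.4697; -16.4697 10.3106]
tr(P') = 54.0758


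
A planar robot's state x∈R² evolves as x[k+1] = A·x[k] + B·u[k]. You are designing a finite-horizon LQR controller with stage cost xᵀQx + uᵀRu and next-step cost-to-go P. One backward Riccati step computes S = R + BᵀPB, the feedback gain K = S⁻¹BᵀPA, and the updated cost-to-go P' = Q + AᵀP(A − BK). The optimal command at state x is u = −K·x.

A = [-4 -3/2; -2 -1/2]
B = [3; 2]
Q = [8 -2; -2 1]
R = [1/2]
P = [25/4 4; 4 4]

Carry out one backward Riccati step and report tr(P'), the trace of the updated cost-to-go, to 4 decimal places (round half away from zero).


BᵀP = [26.7500 20.0000]
S = R + BᵀPB = [1/2] + [120.2500] = [120.7500]
BᵀPA = [-147.0000 -50.1250]
K = S⁻¹·BᵀPA = [-1.2174 -0.4151]
A−BK = [-0.3478 -0.2547; 0.4348 0.3302]
AᵀP(A−BK) = [1.0435 0.4783; 0.4783 0.2549]
P' = Q + AᵀP(A−BK) = [9.0435 -1.5217; -1.5217 1.2549]
tr(P') = 10.2984

10.2984


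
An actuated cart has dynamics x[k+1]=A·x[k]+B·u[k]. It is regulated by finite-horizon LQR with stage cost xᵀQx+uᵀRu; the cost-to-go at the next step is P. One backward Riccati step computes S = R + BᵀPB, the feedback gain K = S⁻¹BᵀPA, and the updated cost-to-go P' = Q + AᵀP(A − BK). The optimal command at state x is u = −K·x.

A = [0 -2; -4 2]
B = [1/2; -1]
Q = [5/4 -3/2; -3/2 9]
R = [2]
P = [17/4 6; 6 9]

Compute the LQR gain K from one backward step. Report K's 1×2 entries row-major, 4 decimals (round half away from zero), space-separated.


BᵀP = [-3.8750 -6.0000]
S = R + BᵀPB = [2] + [4.0625] = [6.0625]
BᵀPA = [24.0000 -4.2500]
K = S⁻¹·BᵀPA = [3.9588 -0.7010]
A−BK = [-1.9794 -1.6495; -0.0412 1.2990]
AᵀP(A−BK) = [48.9897 -7.1753; -7.1753 2.0206]
P' = Q + AᵀP(A−BK) = [50.2397 -8.6753; -8.6753 11.0206]
tr(P') = 61.2603

3.9588 -0.7010


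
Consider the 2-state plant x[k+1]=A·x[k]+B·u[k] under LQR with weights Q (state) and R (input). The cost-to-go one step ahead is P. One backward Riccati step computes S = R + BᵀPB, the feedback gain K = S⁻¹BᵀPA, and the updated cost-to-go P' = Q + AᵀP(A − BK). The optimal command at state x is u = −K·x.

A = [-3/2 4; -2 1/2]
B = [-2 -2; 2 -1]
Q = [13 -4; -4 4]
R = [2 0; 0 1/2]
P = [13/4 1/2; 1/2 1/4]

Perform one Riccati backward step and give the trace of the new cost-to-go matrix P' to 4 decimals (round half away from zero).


BᵀP = [-5.5000 -0.5000; -7.0000 -1.2500]
S = R + BᵀPB = [2 0; 0 1/2] + [10.0000 11.5000; 11.5000 15.2500] = [12.0000 11.5000; 11.5000 15.7500]
BᵀPA = [9.2500 -22.2500; 13.0000 -28.6250]
K = S⁻¹·BᵀPA = [-0.0672 -0.3744; 0.8744 -1.5441]
A−BK = [0.1145 0.1630; -0.9912 -0.2952]
AᵀP(A−BK) = [0.5661 -0.5887; -0.5887 1.5325]
P' = Q + AᵀP(A−BK) = [13.5661 -4.5887; -4.5887 5.5325]
tr(P') = 19.0986

19.0986


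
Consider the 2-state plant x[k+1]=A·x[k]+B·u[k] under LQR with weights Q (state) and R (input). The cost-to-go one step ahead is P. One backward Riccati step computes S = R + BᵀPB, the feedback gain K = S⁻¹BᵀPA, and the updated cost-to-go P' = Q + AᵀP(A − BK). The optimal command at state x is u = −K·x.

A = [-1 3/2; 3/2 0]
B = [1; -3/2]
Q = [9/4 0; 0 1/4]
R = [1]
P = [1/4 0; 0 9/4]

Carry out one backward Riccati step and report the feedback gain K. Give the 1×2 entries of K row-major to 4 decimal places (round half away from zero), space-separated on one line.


-0.8416 0.0594

BᵀP = [0.2500 -3.3750]
S = R + BᵀPB = [1] + [5.3125] = [6.3125]
BᵀPA = [-5.3125 0.3750]
K = S⁻¹·BᵀPA = [-0.8416 0.0594]
A−BK = [-0.1584 1.4406; 0.2376 0.0891]
AᵀP(A−BK) = [0.8416 -0.0594; -0.0594 0.5402]
P' = Q + AᵀP(A−BK) = [3.0916 -0.0594; -0.0594 0.7902]
tr(P') = 3.8818
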